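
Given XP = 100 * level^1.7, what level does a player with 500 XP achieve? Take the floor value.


XP = 100 * level^1.7, so level = (XP / 100)^(1/1.7)
= (500 / 100)^(1/1.7)
= 5.0^0.5882
= 2.5773
Floor: level = 2

level 2


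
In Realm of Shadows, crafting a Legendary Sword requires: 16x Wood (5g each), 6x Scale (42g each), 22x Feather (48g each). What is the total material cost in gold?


Cost breakdown:
  Wood: 16 * 5 = 80
  Scale: 6 * 42 = 252
  Feather: 22 * 48 = 1056
Total = 80 + 252 + 1056 = 1388

1388 gold


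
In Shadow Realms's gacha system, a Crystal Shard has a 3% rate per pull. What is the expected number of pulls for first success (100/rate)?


Expected pulls for a geometric distribution = 1/p = 100 / rate%
= 100 / 3
= 33.33

33.33 pulls


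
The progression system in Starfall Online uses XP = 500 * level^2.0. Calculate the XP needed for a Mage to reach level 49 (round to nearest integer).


XP = 500 * level^2.0
Substitute level = 49:
XP = 500 * 49^2.0
= 500 * 2401.0
= 1200500

1200500 XP


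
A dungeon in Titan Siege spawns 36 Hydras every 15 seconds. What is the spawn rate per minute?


Spawns per minute = count * (60 / interval)
= 36 * (60 / 15)
= 36 * 4.0
= 144.0

144.0 per minute


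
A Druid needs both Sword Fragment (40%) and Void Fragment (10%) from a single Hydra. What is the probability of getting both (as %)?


For independent events, P(both) = P(A) * P(B)
= 40% * 10%
= 400 / 100 %
= 4.0%

4.0%


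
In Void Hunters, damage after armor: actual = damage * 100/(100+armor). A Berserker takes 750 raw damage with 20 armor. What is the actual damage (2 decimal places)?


actual = 750 * 100 / (100 + 20)
= 750 * 100 / 120
= 75000 / 120
= 625.00

625.00 damage


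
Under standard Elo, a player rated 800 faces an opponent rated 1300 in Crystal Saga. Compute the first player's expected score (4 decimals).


Elo expected score: Ea = 1/(1 + 10^((Rb-Ra)/400))
Rb - Ra = 1300 - 800 = 500
(Rb-Ra)/400 = 500/400 = 1.25
10^1.25 = 17.782794
Ea = 1/(1 + 17.782794) = 1/18.782794 = 0.0532

0.0532


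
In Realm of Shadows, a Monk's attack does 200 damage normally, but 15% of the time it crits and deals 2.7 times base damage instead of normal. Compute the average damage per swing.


E[dmg] = base * (1 + crit_chance * (crit_mult - 1))
cc as decimal = 15/100 = 0.15
cm - 1 = 2.7 - 1 = 1.7
Bonus factor = 0.15 * 1.7 = 0.255
Total multiplier = 1 + 0.255 = 1.255
Expected damage = 200 * 1.255 = 251.00

251.00 damage


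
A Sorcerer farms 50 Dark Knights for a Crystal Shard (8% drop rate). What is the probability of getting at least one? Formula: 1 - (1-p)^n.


P(at least one) = 1 - P(none) = 1 - (1-p)^n
p = 8/100 = 0.08
1 - p = 0.92
(1 - p)^50 = 0.92^50 = 0.015466
P(at least one) = 1 - 0.015466 = 0.9845

0.9845


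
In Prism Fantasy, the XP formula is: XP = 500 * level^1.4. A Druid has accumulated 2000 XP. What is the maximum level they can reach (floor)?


XP = 500 * level^1.4, so level = (XP / 500)^(1/1.4)
= (2000 / 500)^(1/1.4)
= 4.0^0.7143
= 2.6918
Floor: level = 2

level 2


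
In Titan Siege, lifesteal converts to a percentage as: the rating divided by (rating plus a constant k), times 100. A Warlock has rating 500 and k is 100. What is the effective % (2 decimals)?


effective% = rating / (rating + k) * 100
= 500 / (500 + 100) * 100
= 500 / 600 * 100
= 0.833333 * 100
= 83.33%

83.33%


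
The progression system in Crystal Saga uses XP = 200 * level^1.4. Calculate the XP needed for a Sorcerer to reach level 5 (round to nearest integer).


XP = 200 * level^1.4
Substitute level = 5:
XP = 200 * 5^1.4
= 200 * 9.5183
= 1904

1904 XP


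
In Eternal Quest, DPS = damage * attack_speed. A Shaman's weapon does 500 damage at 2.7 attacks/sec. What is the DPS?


DPS = damage * attack_speed
= 500 * 2.7
= 1350.0

1350.0 DPS


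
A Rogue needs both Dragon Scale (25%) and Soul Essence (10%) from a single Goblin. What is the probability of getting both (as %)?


For independent events, P(both) = P(A) * P(B)
= 25% * 10%
= 250 / 100 %
= 2.5%

2.5%


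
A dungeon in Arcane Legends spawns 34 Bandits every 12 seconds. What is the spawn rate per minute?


Spawns per minute = count * (60 / interval)
= 34 * (60 / 12)
= 34 * 5.0
= 170.0

170.0 per minute


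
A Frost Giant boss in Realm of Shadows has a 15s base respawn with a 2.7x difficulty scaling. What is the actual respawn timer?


Respawn time = base * multiplier
= 15 * 2.7
= 40.5 seconds

40.5 seconds


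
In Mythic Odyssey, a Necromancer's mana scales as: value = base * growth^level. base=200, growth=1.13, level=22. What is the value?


value = base * growth^level
= 200 * 1.13^22
= 200 * 14.713831
= 2942.77

2942.77 mana


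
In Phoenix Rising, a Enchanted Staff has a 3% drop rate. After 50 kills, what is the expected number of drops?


Expected drops = kills * (drop_rate / 100)
= 50 * (3 / 100)
= 50 * 0.03
= 1.5

1.5 drops


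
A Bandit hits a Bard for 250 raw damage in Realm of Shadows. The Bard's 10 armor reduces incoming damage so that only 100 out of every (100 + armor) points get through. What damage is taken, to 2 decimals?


actual = 250 * 100 / (100 + 10)
= 250 * 100 / 110
= 25000 / 110
= 227.27

227.27 damage


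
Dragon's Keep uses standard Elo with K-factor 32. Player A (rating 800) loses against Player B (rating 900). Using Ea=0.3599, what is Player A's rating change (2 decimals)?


Elo update: delta = K * (S - Ea), where S = 0 (loses)
S - Ea = 0 - 0.3599 = -0.3599
Rating change = 32 * -0.3599
= -11.52

-11.52 rating points


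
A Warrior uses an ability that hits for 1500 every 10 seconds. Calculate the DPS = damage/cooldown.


DPS = damage / cooldown
= 1500 / 10
= 150.00

150.00 DPS


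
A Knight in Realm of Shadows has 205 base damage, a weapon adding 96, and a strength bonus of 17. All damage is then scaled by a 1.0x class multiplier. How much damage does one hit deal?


Sum base + weapon + str = 205 + 96 + 17 = 318
Multiply by 1.0:
318 * 1.0 = 318.0

318.0 damage


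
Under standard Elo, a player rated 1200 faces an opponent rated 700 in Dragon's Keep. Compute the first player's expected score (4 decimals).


Elo expected score: Ea = 1/(1 + 10^((Rb-Ra)/400))
Rb - Ra = 700 - 1200 = -500
(Rb-Ra)/400 = -500/400 = -1.25
10^-1.25 = 0.056234
Ea = 1/(1 + 0.056234) = 1/1.056234 = 0.9468

0.9468


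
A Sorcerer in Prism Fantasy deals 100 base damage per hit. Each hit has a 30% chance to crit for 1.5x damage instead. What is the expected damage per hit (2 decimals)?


E[dmg] = base * (1 + crit_chance * (crit_mult - 1))
cc as decimal = 30/100 = 0.3
cm - 1 = 1.5 - 1 = 0.5
Bonus factor = 0.3 * 0.5 = 0.15
Total multiplier = 1 + 0.15 = 1.15
Expected damage = 100 * 1.15 = 115.00

115.00 damage


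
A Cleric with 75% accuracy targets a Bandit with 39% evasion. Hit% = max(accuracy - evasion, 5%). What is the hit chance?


accuracy - evasion = 75 - 39 = 36
Apply floor: max(36, 5) = 36
Hit chance = 36%

36%


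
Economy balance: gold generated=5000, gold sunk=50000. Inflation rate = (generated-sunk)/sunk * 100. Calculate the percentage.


Net gold = 5000 - 50000 = -45000
Inflation rate = net / sunk * 100 = -45000 / 50000 * 100
= -0.9 * 100
= -90.00%

-90.00%


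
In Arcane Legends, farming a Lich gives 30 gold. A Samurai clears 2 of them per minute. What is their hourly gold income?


Gold per minute = 30 * 2 = 60
Gold per hour = 60 * 60 = 3600

3600 gold/hour


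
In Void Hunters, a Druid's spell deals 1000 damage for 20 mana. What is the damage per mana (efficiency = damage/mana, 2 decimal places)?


Efficiency = damage / mana
= 1000 / 20
= 50.00

50.00 dmg/mana


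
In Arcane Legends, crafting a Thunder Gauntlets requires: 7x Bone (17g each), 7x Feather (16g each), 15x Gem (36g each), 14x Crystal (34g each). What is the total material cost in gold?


Cost breakdown:
  Bone: 7 * 17 = 119
  Feather: 7 * 16 = 112
  Gem: 15 * 36 = 540
  Crystal: 14 * 34 = 476
Total = 119 + 112 + 540 + 476 = 1247

1247 gold


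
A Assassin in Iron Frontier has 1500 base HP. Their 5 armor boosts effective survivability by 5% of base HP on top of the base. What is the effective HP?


EHP = 1500 * (1 + 5/100)
= 1500 * (1 + 0.05)
= 1500 * 1.05
= 1575.0

1575.0 EHP


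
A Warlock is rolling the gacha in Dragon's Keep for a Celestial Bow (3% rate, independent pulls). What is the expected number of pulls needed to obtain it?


Expected pulls for a geometric distribution = 1/p = 100 / rate%
= 100 / 3
= 33.33

33.33 pulls


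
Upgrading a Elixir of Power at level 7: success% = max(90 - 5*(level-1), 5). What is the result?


raw_rate = 90 - 5 * (7 - 1)
= 90 - 5 * 6
= 90 - 30
= 60
Apply floor: max(60, 5) = 60%

60%


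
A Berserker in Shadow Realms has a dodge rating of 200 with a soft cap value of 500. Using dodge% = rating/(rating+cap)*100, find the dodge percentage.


dodge% = 200 / (200 + 500) * 100
= 200 / 700 * 100
= 0.285714 * 100
= 28.57%

28.57%


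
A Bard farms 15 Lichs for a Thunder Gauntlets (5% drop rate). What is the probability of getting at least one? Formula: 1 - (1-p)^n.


P(at least one) = 1 - P(none) = 1 - (1-p)^n
p = 5/100 = 0.05
1 - p = 0.95
(1 - p)^15 = 0.95^15 = 0.463291
P(at least one) = 1 - 0.463291 = 0.5367

0.5367


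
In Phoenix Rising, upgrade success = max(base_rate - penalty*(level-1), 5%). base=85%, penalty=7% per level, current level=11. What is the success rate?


raw_rate = 85 - 7 * (11 - 1)
= 85 - 7 * 10
= 85 - 70
= 15
Apply floor: max(15, 5) = 15%

15%


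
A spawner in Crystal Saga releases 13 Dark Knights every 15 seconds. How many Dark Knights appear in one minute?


Spawns per minute = count * (60 / interval)
= 13 * (60 / 15)
= 13 * 4.0
= 52.0

52.0 per minute


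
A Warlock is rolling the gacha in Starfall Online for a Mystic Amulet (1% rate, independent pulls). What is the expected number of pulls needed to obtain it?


Expected pulls for a geometric distribution = 1/p = 100 / rate%
= 100 / 1
= 100.0

100.0 pulls


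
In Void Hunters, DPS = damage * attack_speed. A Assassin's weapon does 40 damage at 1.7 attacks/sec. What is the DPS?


DPS = damage * attack_speed
= 40 * 1.7
= 68.0

68.0 DPS


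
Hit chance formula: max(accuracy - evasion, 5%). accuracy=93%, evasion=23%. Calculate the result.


accuracy - evasion = 93 - 23 = 70
Apply floor: max(70, 5) = 70
Hit chance = 70%

70%


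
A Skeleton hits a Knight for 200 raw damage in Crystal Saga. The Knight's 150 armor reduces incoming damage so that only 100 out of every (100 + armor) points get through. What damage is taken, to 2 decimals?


actual = 200 * 100 / (100 + 150)
= 200 * 100 / 250
= 20000 / 250
= 80.00

80.00 damage


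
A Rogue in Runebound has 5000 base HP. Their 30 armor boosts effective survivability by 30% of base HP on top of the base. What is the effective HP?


EHP = 5000 * (1 + 30/100)
= 5000 * (1 + 0.3)
= 5000 * 1.3
= 6500.0

6500.0 EHP


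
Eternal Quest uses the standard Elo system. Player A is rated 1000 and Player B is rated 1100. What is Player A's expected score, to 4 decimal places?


Elo expected score: Ea = 1/(1 + 10^((Rb-Ra)/400))
Rb - Ra = 1100 - 1000 = 100
(Rb-Ra)/400 = 100/400 = 0.25
10^0.25 = 1.778279
Ea = 1/(1 + 1.778279) = 1/2.778279 = 0.3599

0.3599


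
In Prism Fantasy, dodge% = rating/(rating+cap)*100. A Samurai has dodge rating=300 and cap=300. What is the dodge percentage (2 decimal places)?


dodge% = 300 / (300 + 300) * 100
= 300 / 600 * 100
= 0.5 * 100
= 50.00%

50.00%


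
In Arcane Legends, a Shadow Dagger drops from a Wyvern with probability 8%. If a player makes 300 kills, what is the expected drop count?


Expected drops = kills * (drop_rate / 100)
= 300 * (8 / 100)
= 300 * 0.08
= 24.0

24.0 drops


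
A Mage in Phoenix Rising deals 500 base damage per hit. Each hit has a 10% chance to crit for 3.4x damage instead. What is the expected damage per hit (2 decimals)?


E[dmg] = base * (1 + crit_chance * (crit_mult - 1))
cc as decimal = 10/100 = 0.1
cm - 1 = 3.4 - 1 = 2.4
Bonus factor = 0.1 * 2.4 = 0.24
Total multiplier = 1 + 0.24 = 1.24
Expected damage = 500 * 1.24 = 620.00

620.00 damage


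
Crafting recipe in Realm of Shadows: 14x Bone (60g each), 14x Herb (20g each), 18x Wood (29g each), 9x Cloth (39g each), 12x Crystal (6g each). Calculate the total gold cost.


Cost breakdown:
  Bone: 14 * 60 = 840
  Herb: 14 * 20 = 280
  Wood: 18 * 29 = 522
  Cloth: 9 * 39 = 351
  Crystal: 12 * 6 = 72
Total = 840 + 280 + 522 + 351 + 72 = 2065

2065 gold


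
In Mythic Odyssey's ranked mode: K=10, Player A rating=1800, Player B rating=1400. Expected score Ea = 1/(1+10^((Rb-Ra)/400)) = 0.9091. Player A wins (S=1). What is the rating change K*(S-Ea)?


Elo update: delta = K * (S - Ea), where S = 1 (wins)
S - Ea = 1 - 0.9091 = 0.0909
Rating change = 10 * 0.0909
= 0.91

0.91 rating points


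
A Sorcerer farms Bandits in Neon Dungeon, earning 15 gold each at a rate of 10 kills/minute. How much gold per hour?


Gold per minute = 15 * 10 = 150
Gold per hour = 150 * 60 = 9000

9000 gold/hour


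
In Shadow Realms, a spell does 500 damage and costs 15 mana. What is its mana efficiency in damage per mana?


Efficiency = damage / mana
= 500 / 15
= 33.33

33.33 dmg/mana


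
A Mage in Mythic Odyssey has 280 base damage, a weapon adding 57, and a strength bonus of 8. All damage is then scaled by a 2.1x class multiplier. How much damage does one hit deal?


Sum base + weapon + str = 280 + 57 + 8 = 345
Multiply by 2.1:
345 * 2.1 = 724.5

724.5 damage


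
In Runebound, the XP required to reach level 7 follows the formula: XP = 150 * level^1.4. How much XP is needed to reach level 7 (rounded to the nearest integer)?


XP = 150 * level^1.4
Substitute level = 7:
XP = 150 * 7^1.4
= 150 * 15.2453
= 2287

2287 XP


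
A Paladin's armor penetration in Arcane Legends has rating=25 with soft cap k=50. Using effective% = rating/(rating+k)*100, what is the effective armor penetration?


effective% = rating / (rating + k) * 100
= 25 / (25 + 50) * 100
= 25 / 75 * 100
= 0.333333 * 100
= 33.33%

33.33%


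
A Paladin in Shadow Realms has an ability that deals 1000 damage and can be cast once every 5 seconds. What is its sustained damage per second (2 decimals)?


DPS = damage / cooldown
= 1000 / 5
= 200.00

200.00 DPS


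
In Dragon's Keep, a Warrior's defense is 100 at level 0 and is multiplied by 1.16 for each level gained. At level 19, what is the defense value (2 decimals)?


value = base * growth^level
= 100 * 1.16^19
= 100 * 16.776517
= 1677.65

1677.65 defense


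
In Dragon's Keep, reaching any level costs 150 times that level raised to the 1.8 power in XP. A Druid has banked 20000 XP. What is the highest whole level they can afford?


XP = 150 * level^1.8, so level = (XP / 150)^(1/1.8)
= (20000 / 150)^(1/1.8)
= 133.3333^0.5556
= 15.1538
Floor: level = 15

level 15


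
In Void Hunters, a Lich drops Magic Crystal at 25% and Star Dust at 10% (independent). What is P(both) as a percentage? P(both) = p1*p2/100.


For independent events, P(both) = P(A) * P(B)
= 25% * 10%
= 250 / 100 %
= 2.5%

2.5%


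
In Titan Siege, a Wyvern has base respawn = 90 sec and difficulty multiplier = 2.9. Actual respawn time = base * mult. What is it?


Respawn time = base * multiplier
= 90 * 2.9
= 261.0 seconds

261.0 seconds


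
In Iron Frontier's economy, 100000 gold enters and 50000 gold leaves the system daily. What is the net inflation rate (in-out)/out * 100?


Net gold = 100000 - 50000 = 50000
Inflation rate = net / sunk * 100 = 50000 / 50000 * 100
= 1.0 * 100
= 100.00%

100.00%


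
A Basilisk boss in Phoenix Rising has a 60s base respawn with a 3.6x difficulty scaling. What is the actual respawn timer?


Respawn time = base * multiplier
= 60 * 3.6
= 216.0 seconds

216.0 seconds


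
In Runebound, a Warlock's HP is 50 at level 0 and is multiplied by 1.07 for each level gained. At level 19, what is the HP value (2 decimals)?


value = base * growth^level
= 50 * 1.07^19
= 50 * 3.616528
= 180.83

180.83 HP


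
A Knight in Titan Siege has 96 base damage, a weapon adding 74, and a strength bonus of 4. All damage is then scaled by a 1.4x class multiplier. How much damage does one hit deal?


Sum base + weapon + str = 96 + 74 + 4 = 174
Multiply by 1.4:
174 * 1.4 = 243.6

243.6 damage


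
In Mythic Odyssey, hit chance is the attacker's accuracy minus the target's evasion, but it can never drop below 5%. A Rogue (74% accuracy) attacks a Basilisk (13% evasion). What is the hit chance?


accuracy - evasion = 74 - 13 = 61
Apply floor: max(61, 5) = 61
Hit chance = 61%

61%


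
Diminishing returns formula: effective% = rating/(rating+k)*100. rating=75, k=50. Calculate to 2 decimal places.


effective% = rating / (rating + k) * 100
= 75 / (75 + 50) * 100
= 75 / 125 * 100
= 0.6 * 100
= 60.00%

60.00%


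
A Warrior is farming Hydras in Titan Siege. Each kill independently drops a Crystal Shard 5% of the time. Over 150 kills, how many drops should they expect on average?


Expected drops = kills * (drop_rate / 100)
= 150 * (5 / 100)
= 150 * 0.05
= 7.5

7.5 drops


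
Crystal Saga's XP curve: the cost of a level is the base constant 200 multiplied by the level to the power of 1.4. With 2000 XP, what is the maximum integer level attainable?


XP = 200 * level^1.4, so level = (XP / 200)^(1/1.4)
= (2000 / 200)^(1/1.4)
= 10.0^0.7143
= 5.1795
Floor: level = 5

level 5


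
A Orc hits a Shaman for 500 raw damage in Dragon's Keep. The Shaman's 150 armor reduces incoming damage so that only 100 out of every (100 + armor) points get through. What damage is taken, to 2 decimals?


actual = 500 * 100 / (100 + 150)
= 500 * 100 / 250
= 50000 / 250
= 200.00

200.00 damage


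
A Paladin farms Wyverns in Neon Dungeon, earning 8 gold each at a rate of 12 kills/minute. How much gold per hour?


Gold per minute = 8 * 12 = 96
Gold per hour = 96 * 60 = 5760

5760 gold/hour


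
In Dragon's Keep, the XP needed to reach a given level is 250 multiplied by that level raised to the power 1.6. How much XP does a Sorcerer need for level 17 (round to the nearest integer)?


XP = 250 * level^1.6
Substitute level = 17:
XP = 250 * 17^1.6
= 250 * 93.0504
= 23263

23263 XP


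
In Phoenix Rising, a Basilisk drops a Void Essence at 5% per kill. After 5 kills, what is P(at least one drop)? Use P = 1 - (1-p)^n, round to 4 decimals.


P(at least one) = 1 - P(none) = 1 - (1-p)^n
p = 5/100 = 0.05
1 - p = 0.95
(1 - p)^5 = 0.95^5 = 0.773781
P(at least one) = 1 - 0.773781 = 0.2262

0.2262


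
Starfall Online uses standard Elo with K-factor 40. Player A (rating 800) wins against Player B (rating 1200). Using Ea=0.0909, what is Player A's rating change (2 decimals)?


Elo update: delta = K * (S - Ea), where S = 1 (wins)
S - Ea = 1 - 0.0909 = 0.9091
Rating change = 40 * 0.9091
= 36.36

36.36 rating points


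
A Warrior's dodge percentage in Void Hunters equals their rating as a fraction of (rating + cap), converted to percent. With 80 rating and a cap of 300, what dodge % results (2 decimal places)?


dodge% = 80 / (80 + 300) * 100
= 80 / 380 * 100
= 0.210526 * 100
= 21.05%

21.05%


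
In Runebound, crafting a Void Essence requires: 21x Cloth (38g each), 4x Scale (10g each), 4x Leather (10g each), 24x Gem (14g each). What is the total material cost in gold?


Cost breakdown:
  Cloth: 21 * 38 = 798
  Scale: 4 * 10 = 40
  Leather: 4 * 10 = 40
  Gem: 24 * 14 = 336
Total = 798 + 40 + 40 + 336 = 1214

1214 gold


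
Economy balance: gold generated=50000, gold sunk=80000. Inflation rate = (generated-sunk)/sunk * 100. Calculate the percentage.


Net gold = 50000 - 80000 = -30000
Inflation rate = net / sunk * 100 = -30000 / 80000 * 100
= -0.375 * 100
= -37.50%

-37.50%


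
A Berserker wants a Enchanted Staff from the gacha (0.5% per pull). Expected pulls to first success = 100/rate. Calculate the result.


Expected pulls for a geometric distribution = 1/p = 100 / rate%
= 100 / 0.5
= 200.0

200.0 pulls


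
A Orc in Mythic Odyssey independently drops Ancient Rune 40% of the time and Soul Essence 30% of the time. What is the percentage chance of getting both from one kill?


For independent events, P(both) = P(A) * P(B)
= 40% * 30%
= 1200 / 100 %
= 12.0%

12.0%


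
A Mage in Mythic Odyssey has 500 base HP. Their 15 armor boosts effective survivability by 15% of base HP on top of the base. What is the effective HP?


EHP = 500 * (1 + 15/100)
= 500 * (1 + 0.15)
= 500 * 1.15
= 575.0

575.0 EHP


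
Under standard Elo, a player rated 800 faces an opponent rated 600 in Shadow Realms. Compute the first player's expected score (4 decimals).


Elo expected score: Ea = 1/(1 + 10^((Rb-Ra)/400))
Rb - Ra = 600 - 800 = -200
(Rb-Ra)/400 = -200/400 = -0.5
10^-0.5 = 0.316228
Ea = 1/(1 + 0.316228) = 1/1.316228 = 0.7597

0.7597


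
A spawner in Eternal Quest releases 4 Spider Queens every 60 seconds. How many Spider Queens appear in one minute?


Spawns per minute = count * (60 / interval)
= 4 * (60 / 60)
= 4 * 1.0
= 4.0

4.0 per minute


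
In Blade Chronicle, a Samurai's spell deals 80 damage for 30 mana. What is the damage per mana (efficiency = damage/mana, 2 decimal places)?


Efficiency = damage / mana
= 80 / 30
= 2.67

2.67 dmg/mana


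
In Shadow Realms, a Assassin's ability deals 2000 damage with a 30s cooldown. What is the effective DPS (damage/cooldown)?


DPS = damage / cooldown
= 2000 / 30
= 66.67

66.67 DPS


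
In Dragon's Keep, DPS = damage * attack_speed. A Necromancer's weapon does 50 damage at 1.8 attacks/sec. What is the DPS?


DPS = damage * attack_speed
= 50 * 1.8
= 90.0

90.0 DPS


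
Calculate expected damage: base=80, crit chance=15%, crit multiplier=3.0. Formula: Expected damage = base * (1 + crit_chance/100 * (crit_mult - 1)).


E[dmg] = base * (1 + crit_chance * (crit_mult - 1))
cc as decimal = 15/100 = 0.15
cm - 1 = 3.0 - 1 = 2.0
Bonus factor = 0.15 * 2.0 = 0.3
Total multiplier = 1 + 0.3 = 1.3
Expected damage = 80 * 1.3 = 104.00

104.00 damage


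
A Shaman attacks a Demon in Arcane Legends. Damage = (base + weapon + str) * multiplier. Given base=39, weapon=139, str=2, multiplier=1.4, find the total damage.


Sum base + weapon + str = 39 + 139 + 2 = 180
Multiply by 1.4:
180 * 1.4 = 252.0

252.0 damage


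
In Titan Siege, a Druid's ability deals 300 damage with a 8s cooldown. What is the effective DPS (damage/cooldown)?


DPS = damage / cooldown
= 300 / 8
= 37.50

37.50 DPS


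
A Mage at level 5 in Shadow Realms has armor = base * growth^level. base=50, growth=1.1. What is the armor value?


value = base * growth^level
= 50 * 1.1^5
= 50 * 1.61051
= 80.53

80.53 armor


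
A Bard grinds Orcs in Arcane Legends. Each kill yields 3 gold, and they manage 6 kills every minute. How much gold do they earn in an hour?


Gold per minute = 3 * 6 = 18
Gold per hour = 18 * 60 = 1080

1080 gold/hour


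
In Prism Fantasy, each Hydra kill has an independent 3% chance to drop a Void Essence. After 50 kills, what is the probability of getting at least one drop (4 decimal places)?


P(at least one) = 1 - P(none) = 1 - (1-p)^n
p = 3/100 = 0.03
1 - p = 0.97
(1 - p)^50 = 0.97^50 = 0.218065
P(at least one) = 1 - 0.218065 = 0.7819

0.7819


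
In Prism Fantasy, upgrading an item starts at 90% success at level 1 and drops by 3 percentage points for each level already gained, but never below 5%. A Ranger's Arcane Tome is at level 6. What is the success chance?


raw_rate = 90 - 3 * (6 - 1)
= 90 - 3 * 5
= 90 - 15
= 75
Apply floor: max(75, 5) = 75%

75%


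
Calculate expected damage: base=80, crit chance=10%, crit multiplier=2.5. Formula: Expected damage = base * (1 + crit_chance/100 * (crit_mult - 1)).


E[dmg] = base * (1 + crit_chance * (crit_mult - 1))
cc as decimal = 10/100 = 0.1
cm - 1 = 2.5 - 1 = 1.5
Bonus factor = 0.1 * 1.5 = 0.15
Total multiplier = 1 + 0.15 = 1.15
Expected damage = 80 * 1.15 = 92.00

92.00 damage


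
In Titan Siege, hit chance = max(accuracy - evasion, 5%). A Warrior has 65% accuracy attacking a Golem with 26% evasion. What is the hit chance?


accuracy - evasion = 65 - 26 = 39
Apply floor: max(39, 5) = 39
Hit chance = 39%

39%


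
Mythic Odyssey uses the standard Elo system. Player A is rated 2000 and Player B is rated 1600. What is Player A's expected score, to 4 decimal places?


Elo expected score: Ea = 1/(1 + 10^((Rb-Ra)/400))
Rb - Ra = 1600 - 2000 = -400
(Rb-Ra)/400 = -400/400 = -1.0
10^-1.0 = 0.1
Ea = 1/(1 + 0.1) = 1/1.1 = 0.9091

0.9091


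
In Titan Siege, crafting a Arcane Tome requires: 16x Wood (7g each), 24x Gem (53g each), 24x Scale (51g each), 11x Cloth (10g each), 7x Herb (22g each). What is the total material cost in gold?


Cost breakdown:
  Wood: 16 * 7 = 112
  Gem: 24 * 53 = 1272
  Scale: 24 * 51 = 1224
  Cloth: 11 * 10 = 110
  Herb: 7 * 22 = 154
Total = 112 + 1272 + 1224 + 110 + 154 = 2872

2872 gold


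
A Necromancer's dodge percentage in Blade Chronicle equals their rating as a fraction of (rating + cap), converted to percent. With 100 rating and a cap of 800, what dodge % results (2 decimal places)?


dodge% = 100 / (100 + 800) * 100
= 100 / 900 * 100
= 0.111111 * 100
= 11.11%

11.11%


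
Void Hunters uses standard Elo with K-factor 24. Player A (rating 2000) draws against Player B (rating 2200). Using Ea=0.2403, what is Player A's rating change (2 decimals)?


Elo update: delta = K * (S - Ea), where S = 0.5 (draws)
S - Ea = 0.5 - 0.2403 = 0.2597
Rating change = 24 * 0.2597
= 6.23

6.23 rating points


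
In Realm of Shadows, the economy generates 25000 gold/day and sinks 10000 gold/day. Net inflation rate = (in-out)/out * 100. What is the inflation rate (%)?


Net gold = 25000 - 10000 = 15000
Inflation rate = net / sunk * 100 = 15000 / 10000 * 100
= 1.5 * 100
= 150.00%

150.00%


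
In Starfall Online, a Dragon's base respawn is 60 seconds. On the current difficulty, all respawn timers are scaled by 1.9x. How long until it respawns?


Respawn time = base * multiplier
= 60 * 1.9
= 114.0 seconds

114.0 seconds


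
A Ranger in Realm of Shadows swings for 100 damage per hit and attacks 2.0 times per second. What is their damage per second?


DPS = damage * attack_speed
= 100 * 2.0
= 200.0

200.0 DPS


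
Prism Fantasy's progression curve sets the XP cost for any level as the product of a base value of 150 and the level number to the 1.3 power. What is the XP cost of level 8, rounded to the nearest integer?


XP = 150 * level^1.3
Substitute level = 8:
XP = 150 * 8^1.3
= 150 * 14.9285
= 2239

2239 XP


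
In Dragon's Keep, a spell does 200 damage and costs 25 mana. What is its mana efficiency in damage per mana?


Efficiency = damage / mana
= 200 / 25
= 8.00

8.00 dmg/mana


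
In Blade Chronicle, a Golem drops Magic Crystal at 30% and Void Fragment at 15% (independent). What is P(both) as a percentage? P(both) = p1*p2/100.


For independent events, P(both) = P(A) * P(B)
= 30% * 15%
= 450 / 100 %
= 4.5%

4.5%


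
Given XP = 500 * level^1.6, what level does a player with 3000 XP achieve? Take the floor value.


XP = 500 * level^1.6, so level = (XP / 500)^(1/1.6)
= (3000 / 500)^(1/1.6)
= 6.0^0.625
= 3.0644
Floor: level = 3

level 3


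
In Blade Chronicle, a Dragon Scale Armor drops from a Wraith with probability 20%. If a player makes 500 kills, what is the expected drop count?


Expected drops = kills * (drop_rate / 100)
= 500 * (20 / 100)
= 500 * 0.2
= 100.0

100.0 drops


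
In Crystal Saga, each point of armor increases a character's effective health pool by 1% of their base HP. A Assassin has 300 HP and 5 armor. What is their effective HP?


EHP = 300 * (1 + 5/100)
= 300 * (1 + 0.05)
= 300 * 1.05
= 315.0

315.0 EHP


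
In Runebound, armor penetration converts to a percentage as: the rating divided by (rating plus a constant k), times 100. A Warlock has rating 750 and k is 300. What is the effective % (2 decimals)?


effective% = rating / (rating + k) * 100
= 750 / (750 + 300) * 100
= 750 / 1050 * 100
= 0.714286 * 100
= 71.43%

71.43%


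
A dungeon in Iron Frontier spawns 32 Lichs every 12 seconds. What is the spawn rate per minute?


Spawns per minute = count * (60 / interval)
= 32 * (60 / 12)
= 32 * 5.0
= 160.0

160.0 per minute


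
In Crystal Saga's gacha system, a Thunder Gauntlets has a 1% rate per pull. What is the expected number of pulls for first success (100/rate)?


Expected pulls for a geometric distribution = 1/p = 100 / rate%
= 100 / 1
= 100.0

100.0 pulls


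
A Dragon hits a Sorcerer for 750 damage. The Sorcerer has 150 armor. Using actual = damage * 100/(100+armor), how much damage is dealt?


actual = 750 * 100 / (100 + 150)
= 750 * 100 / 250
= 75000 / 250
= 300.00

300.00 damage


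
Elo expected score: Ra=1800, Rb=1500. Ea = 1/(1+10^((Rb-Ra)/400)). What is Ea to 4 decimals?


Elo expected score: Ea = 1/(1 + 10^((Rb-Ra)/400))
Rb - Ra = 1500 - 1800 = -300
(Rb-Ra)/400 = -300/400 = -0.75
10^-0.75 = 0.177828
Ea = 1/(1 + 0.177828) = 1/1.177828 = 0.8490

0.8490


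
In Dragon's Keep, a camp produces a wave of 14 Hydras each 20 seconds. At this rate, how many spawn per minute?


Spawns per minute = count * (60 / interval)
= 14 * (60 / 20)
= 14 * 3.0
= 42.0

42.0 per minute


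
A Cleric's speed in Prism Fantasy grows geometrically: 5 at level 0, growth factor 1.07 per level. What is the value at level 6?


value = base * growth^level
= 5 * 1.07^6
= 5 * 1.50073
= 7.50

7.50 speed


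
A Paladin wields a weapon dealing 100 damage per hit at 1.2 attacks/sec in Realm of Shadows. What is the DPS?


DPS = damage * attack_speed
= 100 * 1.2
= 120.0

120.0 DPS


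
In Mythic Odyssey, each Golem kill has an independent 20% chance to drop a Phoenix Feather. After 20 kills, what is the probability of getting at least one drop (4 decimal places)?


P(at least one) = 1 - P(none) = 1 - (1-p)^n
p = 20/100 = 0.2
1 - p = 0.8
(1 - p)^20 = 0.8^20 = 0.011529
P(at least one) = 1 - 0.011529 = 0.9885

0.9885


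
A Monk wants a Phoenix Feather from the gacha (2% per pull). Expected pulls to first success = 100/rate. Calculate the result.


Expected pulls for a geometric distribution = 1/p = 100 / rate%
= 100 / 2
= 50.0

50.0 pulls


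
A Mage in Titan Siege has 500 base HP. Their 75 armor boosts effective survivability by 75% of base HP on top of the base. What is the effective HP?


EHP = 500 * (1 + 75/100)
= 500 * (1 + 0.75)
= 500 * 1.75
= 875.0

875.0 EHP


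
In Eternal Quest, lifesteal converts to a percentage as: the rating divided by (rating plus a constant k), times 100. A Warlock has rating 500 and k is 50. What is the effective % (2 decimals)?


effective% = rating / (rating + k) * 100
= 500 / (500 + 50) * 100
= 500 / 550 * 100
= 0.909091 * 100
= 90.91%

90.91%


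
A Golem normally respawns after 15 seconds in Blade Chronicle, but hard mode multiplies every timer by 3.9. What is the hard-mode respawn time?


Respawn time = base * multiplier
= 15 * 3.9
= 58.5 seconds

58.5 seconds


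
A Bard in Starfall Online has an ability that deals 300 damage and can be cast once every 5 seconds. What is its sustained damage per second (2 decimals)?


DPS = damage / cooldown
= 300 / 5
= 60.00

60.00 DPS


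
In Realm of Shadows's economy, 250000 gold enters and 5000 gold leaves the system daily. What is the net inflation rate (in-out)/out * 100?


Net gold = 250000 - 5000 = 245000
Inflation rate = net / sunk * 100 = 245000 / 5000 * 100
= 49.0 * 100
= 4900.00%

4900.00%


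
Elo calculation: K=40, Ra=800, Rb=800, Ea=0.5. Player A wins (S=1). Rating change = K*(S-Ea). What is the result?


Elo update: delta = K * (S - Ea), where S = 1 (wins)
S - Ea = 1 - 0.5 = 0.5
Rating change = 40 * 0.5
= 20.00

20.00 rating points


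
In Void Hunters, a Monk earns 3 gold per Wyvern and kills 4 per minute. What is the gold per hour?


Gold per minute = 3 * 4 = 12
Gold per hour = 12 * 60 = 720

720 gold/hour


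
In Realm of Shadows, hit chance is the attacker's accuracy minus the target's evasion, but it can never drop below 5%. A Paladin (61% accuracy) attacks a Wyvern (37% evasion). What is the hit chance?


accuracy - evasion = 61 - 37 = 24
Apply floor: max(24, 5) = 24
Hit chance = 24%

24%


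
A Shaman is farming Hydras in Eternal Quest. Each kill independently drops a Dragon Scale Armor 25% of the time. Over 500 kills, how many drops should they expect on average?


Expected drops = kills * (drop_rate / 100)
= 500 * (25 / 100)
= 500 * 0.25
= 125.0

125.0 drops


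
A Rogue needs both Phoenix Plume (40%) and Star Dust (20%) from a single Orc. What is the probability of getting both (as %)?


For independent events, P(both) = P(A) * P(B)
= 40% * 20%
= 800 / 100 %
= 8.0%

8.0%


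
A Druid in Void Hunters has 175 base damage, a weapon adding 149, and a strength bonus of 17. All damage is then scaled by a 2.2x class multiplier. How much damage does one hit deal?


Sum base + weapon + str = 175 + 149 + 17 = 341
Multiply by 2.2:
341 * 2.2 = 750.2

750.2 damage


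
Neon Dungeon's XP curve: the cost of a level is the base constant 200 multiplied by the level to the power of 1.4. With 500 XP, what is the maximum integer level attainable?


XP = 200 * level^1.4, so level = (XP / 200)^(1/1.4)
= (500 / 200)^(1/1.4)
= 2.5^0.7143
= 1.9242
Floor: level = 1

level 1


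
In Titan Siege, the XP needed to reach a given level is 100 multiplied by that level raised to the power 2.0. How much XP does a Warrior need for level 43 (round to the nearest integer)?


XP = 100 * level^2.0
Substitute level = 43:
XP = 100 * 43^2.0
= 100 * 1849.0
= 184900

184900 XP


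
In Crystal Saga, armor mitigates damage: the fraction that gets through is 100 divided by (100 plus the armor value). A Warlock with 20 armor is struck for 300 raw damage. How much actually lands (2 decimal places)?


actual = 300 * 100 / (100 + 20)
= 300 * 100 / 120
= 30000 / 120
= 250.00

250.00 damage


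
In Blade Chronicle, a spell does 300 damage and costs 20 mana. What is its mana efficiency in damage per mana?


Efficiency = damage / mana
= 300 / 20
= 15.00

15.00 dmg/mana


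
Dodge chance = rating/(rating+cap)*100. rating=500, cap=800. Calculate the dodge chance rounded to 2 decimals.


dodge% = 500 / (500 + 800) * 100
= 500 / 1300 * 100
= 0.384615 * 100
= 38.46%

38.46%


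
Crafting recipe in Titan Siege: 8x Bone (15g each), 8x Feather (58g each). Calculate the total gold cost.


Cost breakdown:
  Bone: 8 * 15 = 120
  Feather: 8 * 58 = 464
Total = 120 + 464 = 584

584 gold


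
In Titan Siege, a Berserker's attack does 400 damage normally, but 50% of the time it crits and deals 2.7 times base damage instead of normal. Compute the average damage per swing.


E[dmg] = base * (1 + crit_chance * (crit_mult - 1))
cc as decimal = 50/100 = 0.5
cm - 1 = 2.7 - 1 = 1.7
Bonus factor = 0.5 * 1.7 = 0.85
Total multiplier = 1 + 0.85 = 1.85
Expected damage = 400 * 1.85 = 740.00

740.00 damage


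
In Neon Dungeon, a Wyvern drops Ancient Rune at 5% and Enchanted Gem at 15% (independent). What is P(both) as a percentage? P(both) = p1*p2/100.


For independent events, P(both) = P(A) * P(B)
= 5% * 15%
= 75 / 100 %
= 0.75%

0.75%


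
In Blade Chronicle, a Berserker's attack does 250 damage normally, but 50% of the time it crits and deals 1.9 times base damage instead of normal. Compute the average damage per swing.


E[dmg] = base * (1 + crit_chance * (crit_mult - 1))
cc as decimal = 50/100 = 0.5
cm - 1 = 1.9 - 1 = 0.9
Bonus factor = 0.5 * 0.9 = 0.45
Total multiplier = 1 + 0.45 = 1.45
Expected damage = 250 * 1.45 = 362.50

362.50 damage


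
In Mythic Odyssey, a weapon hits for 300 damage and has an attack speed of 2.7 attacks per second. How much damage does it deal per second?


DPS = damage * attack_speed
= 300 * 2.7
= 810.0

810.0 DPS


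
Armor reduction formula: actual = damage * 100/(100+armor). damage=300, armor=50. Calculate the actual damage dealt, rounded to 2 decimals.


actual = 300 * 100 / (100 + 50)
= 300 * 100 / 150
= 30000 / 150
= 200.00

200.00 damage


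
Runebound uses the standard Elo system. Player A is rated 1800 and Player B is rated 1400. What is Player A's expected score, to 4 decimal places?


Elo expected score: Ea = 1/(1 + 10^((Rb-Ra)/400))
Rb - Ra = 1400 - 1800 = -400
(Rb-Ra)/400 = -400/400 = -1.0
10^-1.0 = 0.1
Ea = 1/(1 + 0.1) = 1/1.1 = 0.9091

0.9091


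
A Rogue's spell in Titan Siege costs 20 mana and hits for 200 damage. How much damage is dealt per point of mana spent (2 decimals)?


Efficiency = damage / mana
= 200 / 20
= 10.00

10.00 dmg/mana


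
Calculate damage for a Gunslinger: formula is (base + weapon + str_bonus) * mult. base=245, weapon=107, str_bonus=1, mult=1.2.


Sum base + weapon + str = 245 + 107 + 1 = 353
Multiply by 1.2:
353 * 1.2 = 423.6

423.6 damage


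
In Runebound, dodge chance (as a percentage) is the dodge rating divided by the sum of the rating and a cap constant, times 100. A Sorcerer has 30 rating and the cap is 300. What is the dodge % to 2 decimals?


dodge% = 30 / (30 + 300) * 100
= 30 / 330 * 100
= 0.090909 * 100
= 9.09%

9.09%


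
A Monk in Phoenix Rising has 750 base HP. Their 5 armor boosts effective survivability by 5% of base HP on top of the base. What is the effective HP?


EHP = 750 * (1 + 5/100)
= 750 * (1 + 0.05)
= 750 * 1.05
= 787.5

787.5 EHP


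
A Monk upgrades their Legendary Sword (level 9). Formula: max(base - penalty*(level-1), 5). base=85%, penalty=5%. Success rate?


raw_rate = 85 - 5 * (9 - 1)
= 85 - 5 * 8
= 85 - 40
= 45
Apply floor: max(45, 5) = 45%

45%


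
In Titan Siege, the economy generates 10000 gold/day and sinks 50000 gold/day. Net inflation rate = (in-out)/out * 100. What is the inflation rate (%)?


Net gold = 10000 - 50000 = -40000
Inflation rate = net / sunk * 100 = -40000 / 50000 * 100
= -0.8 * 100
= -80.00%

-80.00%


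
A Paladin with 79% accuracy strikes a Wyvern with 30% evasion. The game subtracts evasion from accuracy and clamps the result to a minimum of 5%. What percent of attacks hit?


accuracy - evasion = 79 - 30 = 49
Apply floor: max(49, 5) = 49
Hit chance = 49%

49%


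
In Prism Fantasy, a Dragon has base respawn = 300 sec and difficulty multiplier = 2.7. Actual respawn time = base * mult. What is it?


Respawn time = base * multiplier
= 300 * 2.7
= 810.0 seconds

810.0 seconds


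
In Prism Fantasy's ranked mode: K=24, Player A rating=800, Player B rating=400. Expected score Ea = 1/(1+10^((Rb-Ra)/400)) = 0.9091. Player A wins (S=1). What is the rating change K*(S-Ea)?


Elo update: delta = K * (S - Ea), where S = 1 (wins)
S - Ea = 1 - 0.9091 = 0.0909
Rating change = 24 * 0.0909
= 2.18

2.18 rating points


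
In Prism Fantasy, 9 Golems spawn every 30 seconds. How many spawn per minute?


Spawns per minute = count * (60 / interval)
= 9 * (60 / 30)
= 9 * 2.0
= 18.0

18.0 per minute


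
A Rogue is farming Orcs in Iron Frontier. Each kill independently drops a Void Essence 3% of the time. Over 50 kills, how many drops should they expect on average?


Expected drops = kills * (drop_rate / 100)
= 50 * (3 / 100)
= 50 * 0.03
= 1.5

1.5 drops


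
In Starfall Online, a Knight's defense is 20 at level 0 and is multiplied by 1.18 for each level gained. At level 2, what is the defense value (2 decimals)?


value = base * growth^level
= 20 * 1.18^2
= 20 * 1.3924
= 27.85

27.85 defense


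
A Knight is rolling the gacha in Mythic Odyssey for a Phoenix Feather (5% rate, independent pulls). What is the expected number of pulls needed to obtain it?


Expected pulls for a geometric distribution = 1/p = 100 / rate%
= 100 / 5
= 20.0

20.0 pulls
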